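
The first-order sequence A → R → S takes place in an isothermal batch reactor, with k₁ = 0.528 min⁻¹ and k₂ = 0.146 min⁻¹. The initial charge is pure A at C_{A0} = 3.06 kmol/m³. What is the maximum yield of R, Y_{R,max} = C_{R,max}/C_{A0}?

0.612

Evaluating C_R at t_opt = ln(k₂/k₁)/(k₂−k₁) gives C_{R,max}/C_{A0} = (k₁/k₂)^[k₂/(k₂−k₁)].
= (0.528/0.146)^(0.146/(0.146−0.528)) = (3.616)^(-0.3822) = 0.6118.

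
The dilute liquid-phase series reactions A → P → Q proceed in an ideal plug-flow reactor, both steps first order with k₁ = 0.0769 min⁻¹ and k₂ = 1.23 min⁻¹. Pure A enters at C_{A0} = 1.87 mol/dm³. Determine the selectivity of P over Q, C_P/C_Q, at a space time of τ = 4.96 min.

0.167

For first-order series with pure A initially, C_P(τ) = k₁C_{A0}/(k₂−k₁)·(e^(−k₁τ) − e^(−k₂τ)).
e^(−k₁τ) = e^(−0.0769×4.96) = e^(−0.3814) = 0.6829; e^(−k₂τ) = e^(−6.101) = 0.002241.
C_P = 0.0769×1.87/(1.23−0.0769) × (0.6829−0.002241) = 0.1247×0.6806 = 0.08488 mol/dm³.
C_A = C_{A0}e^(−k₁τ) = 1.277 mol/dm³, so C_Q = C_{A0}−C_A−C_P = 0.5081 mol/dm³; C_P/C_Q = 0.167.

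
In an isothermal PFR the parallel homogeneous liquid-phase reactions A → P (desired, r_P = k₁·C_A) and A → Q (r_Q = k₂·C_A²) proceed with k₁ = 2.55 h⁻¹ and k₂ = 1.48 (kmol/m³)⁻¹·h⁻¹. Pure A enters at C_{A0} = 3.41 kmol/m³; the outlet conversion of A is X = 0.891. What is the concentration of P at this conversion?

C_A = C_{A0}(1−X) = 0.3717 kmol/m³.
Along a PFR/batch, dC_P/dC_A = −r_P/(r_P+r_Q) = −k₁/(k₁+k₂·C_A).
Integrating from C_{A0} to C_A: C_P = (2.55/1.48)·ln[(2.55+1.48·3.41)/(2.55+1.48·0.372)] = 1.723·ln(7.597/3.100) = 1.544 kmol/m³.

1.54 kmol/m³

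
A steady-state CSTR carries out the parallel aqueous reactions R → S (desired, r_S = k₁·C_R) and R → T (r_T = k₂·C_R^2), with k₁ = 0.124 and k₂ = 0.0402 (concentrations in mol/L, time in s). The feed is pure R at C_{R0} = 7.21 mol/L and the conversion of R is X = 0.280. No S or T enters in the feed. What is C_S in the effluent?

Exit C_R = C_{R0}(1−X) = 7.21×0.720 = 5.191 mol/L.
A CSTR operates uniformly at the exit composition, giving r_S = 0.6437 and r_T = 1.083 (each k·C_R^n at C_R = 5.191).
Fraction of consumed R going to S: r_S/(r_S+r_T) = 0.3727.
C_S = 0.3727·C_{R0}·X = 0.3727×7.21×0.280 = 0.752 mol/L.

0.752 mol/L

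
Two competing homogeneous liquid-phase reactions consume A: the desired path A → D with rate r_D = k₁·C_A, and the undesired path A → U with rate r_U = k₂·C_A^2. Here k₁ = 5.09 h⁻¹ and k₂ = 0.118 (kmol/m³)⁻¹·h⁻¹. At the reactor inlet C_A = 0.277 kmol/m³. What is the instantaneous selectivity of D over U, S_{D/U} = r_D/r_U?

S_{D/U} = r_D/r_U = (k₁·C_A)/(k₂·C_A^2) = (k₁/k₂)·C_A⁻¹.
= (5.09×0.2770) / (0.118×0.2770^2) = 1.410/0.009054 = 156.

156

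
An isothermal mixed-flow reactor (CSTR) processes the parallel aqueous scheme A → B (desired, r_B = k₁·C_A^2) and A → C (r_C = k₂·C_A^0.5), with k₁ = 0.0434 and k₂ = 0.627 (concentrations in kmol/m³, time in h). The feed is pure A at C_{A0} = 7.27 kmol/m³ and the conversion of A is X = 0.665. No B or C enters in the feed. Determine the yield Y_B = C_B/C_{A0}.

Exit C_A = C_{A0}(1−X) = 7.27×0.335 = 2.435 kmol/m³.
Rates in a CSTR are evaluated at the outlet concentration: r_B = 0.0434×2.435^2 = 0.2574, r_C = 0.627×2.435^0.5 = 0.9785.
Fraction of consumed A going to B: r_B/(r_B+r_C) = 0.2083.
C_B = 0.2083·C_{A0}·X = 0.2083×7.27×0.665 = 1.01 kmol/m³; Y_B = C_B/C_{A0} = 0.139.

0.139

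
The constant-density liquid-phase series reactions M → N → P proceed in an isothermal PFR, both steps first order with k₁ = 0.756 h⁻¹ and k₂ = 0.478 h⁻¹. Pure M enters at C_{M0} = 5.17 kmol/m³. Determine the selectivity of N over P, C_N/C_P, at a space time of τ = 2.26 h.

For first-order series with pure M initially, C_N(τ) = k₁C_{M0}/(k₂−k₁)·(e^(−k₁τ) − e^(−k₂τ)).
e^(−k₁τ) = e^(−0.756×2.26) = e^(−1.709) = 0.1811; e^(−k₂τ) = e^(−1.080) = 0.3395.
C_N = 0.756×5.17/(0.478−0.756) × (0.1811−0.3395) = (-14.06)×(-0.1584) = 2.227 kmol/m³.
C_M = C_{M0}e^(−k₁τ) = 0.9364 kmol/m³, so C_P = C_{M0}−C_M−C_N = 2.007 kmol/m³; C_N/C_P = 1.11.

1.11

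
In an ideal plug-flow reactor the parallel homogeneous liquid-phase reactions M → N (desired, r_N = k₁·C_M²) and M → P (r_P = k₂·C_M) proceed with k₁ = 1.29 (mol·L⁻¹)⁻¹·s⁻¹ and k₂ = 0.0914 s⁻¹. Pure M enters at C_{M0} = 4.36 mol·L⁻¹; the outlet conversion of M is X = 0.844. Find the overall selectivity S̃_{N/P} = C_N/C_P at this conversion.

C_M = C_{M0}(1−X) = 0.6802 mol·L⁻¹.
Along a PFR/batch, dC_P/dC_M = −r_P/(r_N+r_P) = −k₂/(k₂+k₁·C_M).
Integrating from C_{M0} to C_M: C_P = (0.0914/1.29)·ln[(0.0914+1.29·4.36)/(0.0914+1.29·0.680)] = 0.07085·ln(5.716/0.9688) = 0.1258 mol·L⁻¹.
Then C_N = (C_{M0}−C_M) − C_P = 3.680 − 0.1258 = 3.554 mol·L⁻¹.
S̃_{N/P} = C_N/C_P = 3.554/0.1258 = 28.3.

28.3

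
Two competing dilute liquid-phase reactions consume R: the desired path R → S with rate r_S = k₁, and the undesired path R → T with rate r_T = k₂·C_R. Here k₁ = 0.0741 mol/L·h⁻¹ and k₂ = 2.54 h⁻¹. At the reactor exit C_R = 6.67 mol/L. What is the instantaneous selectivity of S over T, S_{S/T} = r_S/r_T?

0.00437

S_{S/T} = r_S/r_T = (k₁)/(k₂·C_R) = (k₁/k₂)·C_R⁻¹.
= (0.0741) / (2.54×6.670) = 0.07410/16.94 = 0.00437.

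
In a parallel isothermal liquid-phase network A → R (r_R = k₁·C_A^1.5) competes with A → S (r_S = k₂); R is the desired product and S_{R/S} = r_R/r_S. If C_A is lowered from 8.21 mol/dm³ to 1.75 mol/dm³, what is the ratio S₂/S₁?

S_{R/S} = (k₁/k₂)·C_A^1.5, so S₂/S₁ = (C_{A,2}/C_{A,1})^1.5.
= (1.75/8.21)^1.5 = (0.2132)^1.5 = 0.0984.

0.0984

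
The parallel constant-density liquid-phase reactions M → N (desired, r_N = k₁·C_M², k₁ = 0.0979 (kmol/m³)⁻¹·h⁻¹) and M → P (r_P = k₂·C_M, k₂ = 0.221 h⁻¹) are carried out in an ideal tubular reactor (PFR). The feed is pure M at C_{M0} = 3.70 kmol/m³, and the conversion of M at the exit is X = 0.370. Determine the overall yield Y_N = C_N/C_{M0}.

C_M = C_{M0}(1−X) = 2.331 kmol/m³.
Along a PFR/batch, dC_P/dC_M = −r_P/(r_N+r_P) = −k₂/(k₂+k₁·C_M).
Integrating from C_{M0} to C_M: C_P = (0.221/0.0979)·ln[(0.221+0.0979·3.70)/(0.221+0.0979·2.33)] = 2.257·ln(0.5832/0.4492) = 0.5894 kmol/m³.
Then C_N = (C_{M0}−C_M) − C_P = 1.369 − 0.5894 = 0.7796 kmol/m³.
Y_N = C_N/C_{M0} = 0.7796/3.70 = 0.211.

0.211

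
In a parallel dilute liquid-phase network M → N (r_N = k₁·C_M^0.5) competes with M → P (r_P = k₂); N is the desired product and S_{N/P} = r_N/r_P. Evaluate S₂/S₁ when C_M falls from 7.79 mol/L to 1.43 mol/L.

0.428

S_{N/P} = (k₁/k₂)·C_M^0.5, so S₂/S₁ = (C_{M,2}/C_{M,1})^0.5.
= (1.43/7.79)^0.5 = (0.1836)^0.5 = 0.428.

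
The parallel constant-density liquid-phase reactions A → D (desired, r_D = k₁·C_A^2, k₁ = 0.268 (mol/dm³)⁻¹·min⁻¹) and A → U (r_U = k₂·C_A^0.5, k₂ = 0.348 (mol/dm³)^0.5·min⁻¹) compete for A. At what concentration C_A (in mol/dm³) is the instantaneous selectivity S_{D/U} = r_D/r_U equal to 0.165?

0.358 mol/dm³

S_{D/U} = (k₁/k₂)·C_A^1.5 ⇒ C_A = (S·k₂/k₁)^(1/1.5).
= (0.165×0.348/0.268)^(0.6667) = (0.2143)^(0.6667) = 0.358 mol/dm³.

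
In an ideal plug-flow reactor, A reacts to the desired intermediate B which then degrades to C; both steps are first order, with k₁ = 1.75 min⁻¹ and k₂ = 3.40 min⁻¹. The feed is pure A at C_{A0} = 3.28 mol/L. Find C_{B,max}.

At the optimum, C_{B,max}/C_{A0} = (k₁/k₂)^[k₂/(k₂−k₁)].
= (1.75/3.40)^(3.40/(3.40−1.75)) = (0.5147)^(2.061) = 0.2545.
C_{B,max} = 0.2545×3.28 = 0.835 mol/L.

0.835 mol/L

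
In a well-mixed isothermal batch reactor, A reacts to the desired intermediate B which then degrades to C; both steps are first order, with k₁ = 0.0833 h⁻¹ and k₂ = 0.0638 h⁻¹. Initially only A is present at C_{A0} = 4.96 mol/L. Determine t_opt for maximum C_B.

13.7 h

The intermediate peaks when r₁ = r₂, i.e. k₁e^(−k₁t) = k₂e^(−k₂t), giving t_opt = ln(k₂/k₁)/(k₂−k₁).
= ln(0.0638/0.0833)/(0.0638−0.0833) = ln(0.7659)/-0.01950 = -0.2667/-0.01950 = 13.7 h.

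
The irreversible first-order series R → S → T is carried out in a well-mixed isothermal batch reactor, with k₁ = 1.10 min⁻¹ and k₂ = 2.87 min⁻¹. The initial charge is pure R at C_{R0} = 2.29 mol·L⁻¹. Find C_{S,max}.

At the optimum, C_{S,max}/C_{R0} = (k₁/k₂)^[k₂/(k₂−k₁)].
= (1.10/2.87)^(2.87/(2.87−1.10)) = (0.3833)^(1.621) = 0.2112.
C_{S,max} = 0.2112×2.29 = 0.484 mol·L⁻¹.

0.484 mol·L⁻¹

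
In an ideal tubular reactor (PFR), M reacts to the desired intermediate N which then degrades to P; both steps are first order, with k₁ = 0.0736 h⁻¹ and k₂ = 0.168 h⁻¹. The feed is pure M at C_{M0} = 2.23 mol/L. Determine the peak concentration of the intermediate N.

0.513 mol/L

For a first-order series the maximum intermediate yield is C_{N,max}/C_{M0} = (k₁/k₂)^[k₂/(k₂−k₁)].
= (0.0736/0.168)^(0.168/(0.168−0.0736)) = (0.4381)^(1.780) = 0.2302.
C_{N,max} = 0.2302×2.23 = 0.513 mol/L.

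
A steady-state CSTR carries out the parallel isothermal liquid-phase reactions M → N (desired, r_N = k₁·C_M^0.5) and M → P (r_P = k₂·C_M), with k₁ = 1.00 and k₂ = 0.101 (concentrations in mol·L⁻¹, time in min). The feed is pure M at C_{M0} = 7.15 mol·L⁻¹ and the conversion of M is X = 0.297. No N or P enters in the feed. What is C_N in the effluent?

1.73 mol·L⁻¹

Exit C_M = C_{M0}(1−X) = 7.15×0.703 = 5.026 mol·L⁻¹.
A CSTR operates uniformly at the exit composition, giving r_N = 2.242 and r_P = 0.5077 (each k·C_M^n at C_M = 5.026).
Fraction of consumed M going to N: r_N/(r_N+r_P) = 0.8154.
C_N = 0.8154·C_{M0}·X = 0.8154×7.15×0.297 = 1.73 mol·L⁻¹.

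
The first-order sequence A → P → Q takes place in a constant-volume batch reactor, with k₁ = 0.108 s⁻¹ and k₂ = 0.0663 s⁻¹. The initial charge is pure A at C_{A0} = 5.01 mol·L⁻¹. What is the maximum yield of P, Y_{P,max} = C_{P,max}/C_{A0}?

0.460

Evaluating C_P at t_opt = ln(k₂/k₁)/(k₂−k₁) gives C_{P,max}/C_{A0} = (k₁/k₂)^[k₂/(k₂−k₁)].
= (0.108/0.0663)^(0.0663/(0.0663−0.108)) = (1.629)^(-1.590) = 0.4603.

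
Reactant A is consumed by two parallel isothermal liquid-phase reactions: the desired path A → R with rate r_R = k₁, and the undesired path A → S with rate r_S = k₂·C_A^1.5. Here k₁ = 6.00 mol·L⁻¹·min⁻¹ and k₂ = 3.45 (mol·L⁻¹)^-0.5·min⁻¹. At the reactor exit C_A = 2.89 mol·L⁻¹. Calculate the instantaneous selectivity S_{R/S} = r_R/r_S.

0.354

S_{R/S} = r_R/r_S = (k₁)/(k₂·C_A^1.5) = (k₁/k₂)·C_A^-1.5.
= (6.00) / (3.45×2.890^1.5) = 6.000/16.95 = 0.354.
The undesired path is higher order in A, so low C_A (CSTR or dilute feed) favours R.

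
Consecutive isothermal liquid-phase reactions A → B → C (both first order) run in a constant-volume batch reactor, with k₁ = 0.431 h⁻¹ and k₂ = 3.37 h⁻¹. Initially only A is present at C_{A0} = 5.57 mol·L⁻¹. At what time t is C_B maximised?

For first-order series the maximum of C_B occurs at t_opt = ln(k₂/k₁)/(k₂−k₁).
= ln(3.37/0.431)/(3.37−0.431) = ln(7.819)/2.939 = 2.057/2.939 = 0.700 h.

0.700 h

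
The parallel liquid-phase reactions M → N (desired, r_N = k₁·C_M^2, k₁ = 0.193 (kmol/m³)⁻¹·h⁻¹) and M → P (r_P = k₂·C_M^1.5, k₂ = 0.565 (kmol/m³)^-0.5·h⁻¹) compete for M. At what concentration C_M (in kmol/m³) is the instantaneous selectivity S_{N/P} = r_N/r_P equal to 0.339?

S_{N/P} = (k₁/k₂)·C_M^0.5 ⇒ C_M = (S·k₂/k₁)^(2).
= (0.339×0.565/0.193)^(2) = (0.9924)^(2) = 0.985 kmol/m³.

0.985 kmol/m³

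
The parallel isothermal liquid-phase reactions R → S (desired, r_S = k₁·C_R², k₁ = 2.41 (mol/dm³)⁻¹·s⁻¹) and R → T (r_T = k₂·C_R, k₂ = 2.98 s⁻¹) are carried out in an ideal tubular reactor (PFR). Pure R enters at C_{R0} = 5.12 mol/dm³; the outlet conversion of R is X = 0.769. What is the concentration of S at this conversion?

C_R = C_{R0}(1−X) = 1.183 mol/dm³.
Along a PFR/batch, dC_T/dC_R = −r_T/(r_S+r_T) = −k₂/(k₂+k₁·C_R).
Integrating from C_{R0} to C_R: C_T = (2.98/2.41)·ln[(2.98+2.41·5.12)/(2.98+2.41·1.18)] = 1.237·ln(15.32/5.830) = 1.195 mol/dm³.
Then C_S = (C_{R0}−C_R) − C_T = 3.937 − 1.195 = 2.743 mol/dm³.

2.74 mol/dm³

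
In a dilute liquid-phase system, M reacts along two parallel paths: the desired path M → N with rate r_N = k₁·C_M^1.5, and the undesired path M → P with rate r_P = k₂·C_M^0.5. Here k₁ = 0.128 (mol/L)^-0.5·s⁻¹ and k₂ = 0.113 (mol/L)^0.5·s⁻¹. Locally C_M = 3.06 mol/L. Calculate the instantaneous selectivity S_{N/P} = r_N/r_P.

3.47

S_{N/P} = r_N/r_P = (k₁·C_M^1.5)/(k₂·C_M^0.5) = (k₁/k₂)·C_M.
= (0.128×3.060^1.5) / (0.113×3.060^0.5) = 0.6852/0.1977 = 3.47.
Since the desired path is higher order in M, keeping C_M high (PFR or concentrated feed) favours N.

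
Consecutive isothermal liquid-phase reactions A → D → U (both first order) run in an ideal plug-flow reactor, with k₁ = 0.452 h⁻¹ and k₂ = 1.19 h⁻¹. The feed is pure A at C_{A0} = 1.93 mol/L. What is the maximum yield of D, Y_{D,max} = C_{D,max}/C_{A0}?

Evaluating C_D at τ_opt = ln(k₂/k₁)/(k₂−k₁) gives C_{D,max}/C_{A0} = (k₁/k₂)^[k₂/(k₂−k₁)].
= (0.452/1.19)^(1.19/(1.19−0.452)) = (0.3798)^(1.612) = 0.2099.

0.210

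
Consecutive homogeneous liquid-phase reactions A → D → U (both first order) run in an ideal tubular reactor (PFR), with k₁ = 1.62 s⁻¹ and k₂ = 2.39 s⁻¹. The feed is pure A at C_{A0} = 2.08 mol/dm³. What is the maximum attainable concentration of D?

0.622 mol/dm³

At the optimum, C_{D,max}/C_{A0} = (k₁/k₂)^[k₂/(k₂−k₁)].
= (1.62/2.39)^(2.39/(2.39−1.62)) = (0.6778)^(3.104) = 0.2991.
C_{D,max} = 0.2991×2.08 = 0.622 mol/dm³.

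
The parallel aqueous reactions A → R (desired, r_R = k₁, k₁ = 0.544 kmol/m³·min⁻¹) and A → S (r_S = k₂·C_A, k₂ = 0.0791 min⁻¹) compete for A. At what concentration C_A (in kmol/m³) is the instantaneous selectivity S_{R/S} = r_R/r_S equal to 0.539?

S_{R/S} = (k₁/k₂)·C_A⁻¹ ⇒ C_A = (S·k₂/k₁)^(-1).
= (0.539×0.0791/0.544)^(-1) = (0.07837)^(-1) = 12.8 kmol/m³.

12.8 kmol/m³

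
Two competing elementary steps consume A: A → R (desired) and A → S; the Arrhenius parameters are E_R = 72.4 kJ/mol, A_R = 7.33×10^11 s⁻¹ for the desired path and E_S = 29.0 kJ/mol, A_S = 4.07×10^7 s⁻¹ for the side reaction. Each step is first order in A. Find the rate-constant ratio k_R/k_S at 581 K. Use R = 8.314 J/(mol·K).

2.26

With equal orders, S_{R/S} = k_R/k_S = (A_R/A_S)·exp[(E_S−E_R)/(RT)].
(E_S−E_R)/(RT) = (29.0−72.4)×10³/(8.314×581) = -43400/4830 = -8.985.
k_R/k_S = (7.33×10^11/4.07×10^7)·exp(-8.985) = 18010 × 1.253×10^-4 = 2.26.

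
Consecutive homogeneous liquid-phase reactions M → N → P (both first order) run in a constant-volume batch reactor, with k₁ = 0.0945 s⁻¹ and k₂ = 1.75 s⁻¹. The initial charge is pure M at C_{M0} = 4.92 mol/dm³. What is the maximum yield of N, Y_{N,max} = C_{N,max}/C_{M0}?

0.0457

Evaluating C_N at t_opt = ln(k₂/k₁)/(k₂−k₁) gives C_{N,max}/C_{M0} = (k₁/k₂)^[k₂/(k₂−k₁)].
= (0.0945/1.75)^(1.75/(1.75−0.0945)) = (0.05400)^(1.057) = 0.04571.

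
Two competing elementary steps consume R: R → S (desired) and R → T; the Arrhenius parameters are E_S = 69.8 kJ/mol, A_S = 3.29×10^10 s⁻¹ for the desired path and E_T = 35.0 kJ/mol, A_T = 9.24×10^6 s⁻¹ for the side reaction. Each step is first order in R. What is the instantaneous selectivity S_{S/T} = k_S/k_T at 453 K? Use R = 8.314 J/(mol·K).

k_S/k_T = (A_S/A_T)·exp[−(E_S−E_T)/(RT)] = (A_S/A_T)·exp[(E_T−E_S)/(RT)].
(E_T−E_S)/(RT) = (35.0−69.8)×10³/(8.314×453) = -34800/3766 = -9.240.
k_S/k_T = (3.29×10^10/9.24×10^6)·exp(-9.240) = 3561 × 9.708×10^-5 = 0.346.

0.346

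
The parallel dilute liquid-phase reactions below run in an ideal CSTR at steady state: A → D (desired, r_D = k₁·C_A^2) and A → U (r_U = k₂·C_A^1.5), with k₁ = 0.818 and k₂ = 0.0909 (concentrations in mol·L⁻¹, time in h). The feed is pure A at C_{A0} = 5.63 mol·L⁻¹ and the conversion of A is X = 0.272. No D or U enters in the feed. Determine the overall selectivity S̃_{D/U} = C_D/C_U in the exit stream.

Exit C_A = C_{A0}(1−X) = 5.63×0.728 = 4.099 mol·L⁻¹.
Rates in a CSTR are evaluated at the outlet concentration: r_D = 0.818×4.099^2 = 13.74, r_U = 0.0909×4.099^1.5 = 0.7543.
Overall selectivity = C_D/C_U = r_Dτ/(r_Uτ) = r_D/r_U = 18.2.

18.2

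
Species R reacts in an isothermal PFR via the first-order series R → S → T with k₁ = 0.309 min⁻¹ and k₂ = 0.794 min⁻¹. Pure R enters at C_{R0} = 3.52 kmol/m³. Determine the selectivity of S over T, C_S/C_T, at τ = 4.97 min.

For first-order series with pure R initially, C_S(τ) = k₁C_{R0}/(k₂−k₁)·(e^(−k₁τ) − e^(−k₂τ)).
e^(−k₁τ) = e^(−0.309×4.97) = e^(−1.536) = 0.2153; e^(−k₂τ) = e^(−3.946) = 0.01933.
C_S = 0.309×3.52/(0.794−0.309) × (0.2153−0.01933) = 2.243×0.1960 = 0.4395 kmol/m³.
C_R = C_{R0}e^(−k₁τ) = 0.7579 kmol/m³, so C_T = C_{R0}−C_R−C_S = 2.323 kmol/m³; C_S/C_T = 0.189.

0.189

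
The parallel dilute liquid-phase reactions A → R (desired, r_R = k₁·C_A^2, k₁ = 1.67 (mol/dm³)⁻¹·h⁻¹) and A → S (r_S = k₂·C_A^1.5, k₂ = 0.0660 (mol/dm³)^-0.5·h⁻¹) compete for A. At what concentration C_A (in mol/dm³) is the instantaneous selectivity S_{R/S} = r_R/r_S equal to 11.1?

S_{R/S} = (k₁/k₂)·C_A^0.5 ⇒ C_A = (S·k₂/k₁)^(2).
= (11.1×0.0660/1.67)^(2) = (0.4387)^(2) = 0.192 mol/dm³.

0.192 mol/dm³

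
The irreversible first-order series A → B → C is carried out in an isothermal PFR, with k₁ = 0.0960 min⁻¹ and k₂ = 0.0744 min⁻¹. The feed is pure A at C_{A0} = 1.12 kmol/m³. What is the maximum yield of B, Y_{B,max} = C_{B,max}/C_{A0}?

0.416

Evaluating C_B at τ_opt = ln(k₂/k₁)/(k₂−k₁) gives C_{B,max}/C_{A0} = (k₁/k₂)^[k₂/(k₂−k₁)].
= (0.0960/0.0744)^(0.0744/(0.0744−0.0960)) = (1.290)^(-3.444) = 0.4156.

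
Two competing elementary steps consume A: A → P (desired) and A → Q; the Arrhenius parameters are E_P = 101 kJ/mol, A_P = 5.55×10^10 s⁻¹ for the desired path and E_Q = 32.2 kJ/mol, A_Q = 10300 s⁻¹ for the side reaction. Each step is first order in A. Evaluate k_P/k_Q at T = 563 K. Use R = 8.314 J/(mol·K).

Since both paths have the same order in A, the concentration cancels and S_{P/Q} = k_P/k_Q = (A_P/A_Q)·exp[(E_Q−E_P)/(RT)].
(E_Q−E_P)/(RT) = (32.2−101)×10³/(8.314×563) = -68800/4681 = -14.70.
k_P/k_Q = (5.55×10^10/10300)·exp(-14.70) = 5.388×10^6 × 4.136×10^-7 = 2.23.

2.23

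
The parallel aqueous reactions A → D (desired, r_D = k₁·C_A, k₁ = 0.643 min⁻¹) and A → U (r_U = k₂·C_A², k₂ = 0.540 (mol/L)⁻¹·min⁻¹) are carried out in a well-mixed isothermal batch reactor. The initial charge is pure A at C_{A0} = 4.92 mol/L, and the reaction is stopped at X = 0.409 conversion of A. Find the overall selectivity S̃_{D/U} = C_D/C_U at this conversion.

C_A = C_{A0}(1−X) = 2.908 mol/L.
Along a PFR/batch, dC_D/dC_A = −r_D/(r_D+r_U) = −k₁/(k₁+k₂·C_A).
Integrating from C_{A0} to C_A: C_D = (0.643/0.540)·ln[(0.643+0.540·4.92)/(0.643+0.540·2.91)] = 1.191·ln(3.300/2.213) = 0.4756 mol/L.
C_U = (C_{A0}−C_A)−C_D = 1.537 mol/L; S̃_{D/U} = 0.4756/1.537 = 0.310.

0.310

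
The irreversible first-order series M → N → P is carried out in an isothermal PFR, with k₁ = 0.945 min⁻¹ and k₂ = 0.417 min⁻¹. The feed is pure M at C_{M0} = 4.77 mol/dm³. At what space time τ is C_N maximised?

For first-order series the maximum of C_N occurs at τ_opt = ln(k₂/k₁)/(k₂−k₁).
= ln(0.417/0.945)/(0.417−0.945) = ln(0.4413)/-0.5280 = -0.8181/-0.5280 = 1.55 min.

1.55 min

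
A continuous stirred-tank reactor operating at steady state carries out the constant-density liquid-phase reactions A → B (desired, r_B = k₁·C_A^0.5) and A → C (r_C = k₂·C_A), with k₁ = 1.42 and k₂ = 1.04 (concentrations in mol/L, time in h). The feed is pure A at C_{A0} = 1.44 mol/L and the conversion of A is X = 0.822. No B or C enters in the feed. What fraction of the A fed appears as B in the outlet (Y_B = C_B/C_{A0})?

0.600

Exit C_A = C_{A0}(1−X) = 1.44×0.178 = 0.2563 mol/L.
Rates in a CSTR are evaluated at the outlet concentration: r_B = 1.42×0.2563^0.5 = 0.7189, r_C = 1.04×0.2563 = 0.2666.
Fraction of consumed A going to B: r_B/(r_B+r_C) = 0.7295.
C_B = 0.7295·C_{A0}·X = 0.7295×1.44×0.822 = 0.863 mol/L; Y_B = C_B/C_{A0} = 0.600.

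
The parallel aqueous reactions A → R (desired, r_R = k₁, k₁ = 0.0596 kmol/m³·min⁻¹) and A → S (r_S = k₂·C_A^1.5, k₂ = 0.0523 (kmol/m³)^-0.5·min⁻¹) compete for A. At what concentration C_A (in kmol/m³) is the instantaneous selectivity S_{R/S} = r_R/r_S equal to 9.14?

0.250 kmol/m³

S_{R/S} = (k₁/k₂)·C_A^-1.5 ⇒ C_A = (S·k₂/k₁)^(1/(-1.5)).
= (9.14×0.0523/0.0596)^(-0.6667) = (8.021)^(-0.6667) = 0.250 kmol/m³.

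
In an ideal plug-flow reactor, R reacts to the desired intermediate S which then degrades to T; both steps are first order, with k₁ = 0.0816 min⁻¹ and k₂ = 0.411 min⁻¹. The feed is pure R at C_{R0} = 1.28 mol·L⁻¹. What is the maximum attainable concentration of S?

Evaluating C_S at τ_opt = ln(k₂/k₁)/(k₂−k₁) gives C_{S,max}/C_{R0} = (k₁/k₂)^[k₂/(k₂−k₁)].
= (0.0816/0.411)^(0.411/(0.411−0.0816)) = (0.1985)^(1.248) = 0.1330.
C_{S,max} = 0.1330×1.28 = 0.170 mol·L⁻¹.

0.170 mol·L⁻¹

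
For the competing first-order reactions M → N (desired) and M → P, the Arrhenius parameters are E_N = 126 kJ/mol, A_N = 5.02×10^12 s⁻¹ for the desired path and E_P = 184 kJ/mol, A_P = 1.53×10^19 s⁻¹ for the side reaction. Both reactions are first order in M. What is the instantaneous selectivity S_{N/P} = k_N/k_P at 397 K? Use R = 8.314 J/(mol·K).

14.0

With equal orders, S_{N/P} = k_N/k_P = (A_N/A_P)·exp[(E_P−E_N)/(RT)].
(E_P−E_N)/(RT) = (184−126)×10³/(8.314×397) = 58000/3301 = 17.57.
k_N/k_P = (5.02×10^12/1.53×10^19)·exp(17.57) = 3.281×10^-7 × 4.281×10^7 = 14.0.
Since E_N < E_P, lowering the temperature improves selectivity toward N.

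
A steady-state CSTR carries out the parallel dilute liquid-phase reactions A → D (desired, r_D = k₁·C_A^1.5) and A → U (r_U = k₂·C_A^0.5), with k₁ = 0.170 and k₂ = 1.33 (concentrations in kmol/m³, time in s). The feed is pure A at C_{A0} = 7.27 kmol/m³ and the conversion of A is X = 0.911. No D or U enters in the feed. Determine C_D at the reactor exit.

Exit C_A = C_{A0}(1−X) = 7.27×0.0890 = 0.6470 kmol/m³.
Rates in a CSTR are evaluated at the outlet concentration: r_D = 0.170×0.6470^1.5 = 0.08848, r_U = 1.33×0.6470^0.5 = 1.070.
Fraction of consumed A going to D: r_D/(r_D+r_U) = 0.07639.
C_D = 0.07639·C_{A0}·X = 0.07639×7.27×0.911 = 0.506 kmol/m³.

0.506 kmol/m³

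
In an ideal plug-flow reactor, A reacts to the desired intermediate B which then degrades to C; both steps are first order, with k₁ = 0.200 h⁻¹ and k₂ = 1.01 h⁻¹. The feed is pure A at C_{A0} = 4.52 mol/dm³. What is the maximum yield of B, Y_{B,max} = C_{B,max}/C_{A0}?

For a first-order series the maximum intermediate yield is C_{B,max}/C_{A0} = (k₁/k₂)^[k₂/(k₂−k₁)].
= (0.200/1.01)^(1.01/(1.01−0.200)) = (0.1980)^(1.247) = 0.1328.

0.133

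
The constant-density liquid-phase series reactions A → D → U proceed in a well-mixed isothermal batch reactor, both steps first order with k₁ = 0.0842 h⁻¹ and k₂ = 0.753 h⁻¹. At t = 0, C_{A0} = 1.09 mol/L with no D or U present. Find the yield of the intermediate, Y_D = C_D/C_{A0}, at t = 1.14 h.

0.0610

Solving the coupled first-order balances gives C_D(t) = [k₁/(k₂−k₁)]·C_{A0}·(e^(−k₁t) − e^(−k₂t)).
e^(−k₁t) = e^(−0.0842×1.14) = e^(−0.09599) = 0.9085; e^(−k₂t) = e^(−0.8584) = 0.4238.
C_D = 0.0842×1.09/(0.753−0.0842) × (0.9085−0.4238) = 0.1372×0.4846 = 0.06651 mol/L.
Y_D = C_D/C_{A0} = 0.06651/1.09 = 0.0610.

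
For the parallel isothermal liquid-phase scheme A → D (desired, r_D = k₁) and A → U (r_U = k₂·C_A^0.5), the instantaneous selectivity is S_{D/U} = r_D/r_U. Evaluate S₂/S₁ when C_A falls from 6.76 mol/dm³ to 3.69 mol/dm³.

S_{D/U} = (k₁/k₂)·C_A^-0.5, so S₂/S₁ = (C_{A,2}/C_{A,1})^-0.5.
= (3.69/6.76)^(-0.5) = (0.5459)^(-0.5) = 1.35.

1.35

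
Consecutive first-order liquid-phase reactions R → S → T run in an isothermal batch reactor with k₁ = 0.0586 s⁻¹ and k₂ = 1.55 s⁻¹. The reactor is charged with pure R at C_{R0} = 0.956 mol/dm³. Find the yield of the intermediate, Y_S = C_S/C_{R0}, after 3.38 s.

0.0320

Solving the coupled first-order balances gives C_S(t) = [k₁/(k₂−k₁)]·C_{R0}·(e^(−k₁t) − e^(−k₂t)).
e^(−k₁t) = e^(−0.0586×3.38) = e^(−0.1981) = 0.8203; e^(−k₂t) = e^(−5.239) = 0.005306.
C_S = 0.0586×0.956/(1.55−0.0586) × (0.8203−0.005306) = 0.03756×0.8150 = 0.03061 mol/dm³.
Y_S = C_S/C_{R0} = 0.03061/0.956 = 0.0320.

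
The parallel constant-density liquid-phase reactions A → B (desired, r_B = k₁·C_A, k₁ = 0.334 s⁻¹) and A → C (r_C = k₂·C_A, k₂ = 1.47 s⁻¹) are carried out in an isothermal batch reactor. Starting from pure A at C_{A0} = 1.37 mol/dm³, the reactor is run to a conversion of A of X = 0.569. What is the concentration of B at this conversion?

0.144 mol/dm³

C_A = C_{A0}(1−X) = 0.5905 mol/dm³.
Both paths are first order in A, so the instantaneous fraction to B is constant: dC_B/d(−C_A) = k₁/(k₁+k₂) = 0.1851.
C_B = 0.1851·(C_{A0}−C_A) = 0.1851×0.7795 = 0.144 mol/dm³.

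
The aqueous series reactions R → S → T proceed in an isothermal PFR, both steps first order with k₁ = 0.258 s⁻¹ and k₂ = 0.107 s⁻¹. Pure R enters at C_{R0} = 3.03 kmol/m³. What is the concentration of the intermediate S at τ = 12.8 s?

1.13 kmol/m³

The intermediate concentration in a first-order A→B→C sequence is C_S = k₁C_{R0}(e^(−k₁τ) − e^(−k₂τ))/(k₂−k₁).
e^(−k₁τ) = e^(−0.258×12.8) = e^(−3.302) = 0.03679; e^(−k₂τ) = e^(−1.370) = 0.2542.
C_S = 0.258×3.03/(0.107−0.258) × (0.03679−0.2542) = (-5.177)×(-0.2174) = 1.126 kmol/m³.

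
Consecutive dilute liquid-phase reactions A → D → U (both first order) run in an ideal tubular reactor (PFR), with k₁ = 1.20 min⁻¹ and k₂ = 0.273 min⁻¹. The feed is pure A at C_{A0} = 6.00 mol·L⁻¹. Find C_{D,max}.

Evaluating C_D at τ_opt = ln(k₂/k₁)/(k₂−k₁) gives C_{D,max}/C_{A0} = (k₁/k₂)^[k₂/(k₂−k₁)].
= (1.20/0.273)^(0.273/(0.273−1.20)) = (4.396)^(-0.2945) = 0.6466.
C_{D,max} = 0.6466×6.00 = 3.88 mol·L⁻¹.

3.88 mol·L⁻¹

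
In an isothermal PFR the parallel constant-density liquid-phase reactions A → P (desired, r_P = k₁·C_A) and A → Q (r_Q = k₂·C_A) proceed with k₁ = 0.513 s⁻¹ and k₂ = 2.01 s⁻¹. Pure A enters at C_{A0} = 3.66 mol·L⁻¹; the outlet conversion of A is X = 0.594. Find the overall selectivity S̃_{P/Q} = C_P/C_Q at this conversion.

0.255

C_A = C_{A0}(1−X) = 1.486 mol·L⁻¹.
Both paths are first order in A, so the instantaneous fraction to P is constant: dC_P/d(−C_A) = k₁/(k₁+k₂) = 0.2033.
C_P = 0.2033·(C_{A0}−C_A) = 0.2033×2.174 = 0.442 mol·L⁻¹.
C_Q = (C_{A0}−C_A)−C_P = 1.732 mol·L⁻¹; S̃_{P/Q} = 0.4420/1.732 = 0.255.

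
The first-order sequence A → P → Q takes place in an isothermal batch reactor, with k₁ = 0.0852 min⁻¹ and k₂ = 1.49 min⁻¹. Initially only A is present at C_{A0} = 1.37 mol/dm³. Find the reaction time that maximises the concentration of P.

2.04 min

Setting dC_P/dt = 0 gives t_opt = ln(k₂/k₁)/(k₂−k₁).
= ln(1.49/0.0852)/(1.49−0.0852) = ln(17.49)/1.405 = 2.862/1.405 = 2.04 min.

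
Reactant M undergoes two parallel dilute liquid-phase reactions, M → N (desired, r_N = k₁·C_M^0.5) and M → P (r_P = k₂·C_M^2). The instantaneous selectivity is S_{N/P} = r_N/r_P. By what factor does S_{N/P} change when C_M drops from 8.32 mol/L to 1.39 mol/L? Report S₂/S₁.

S_{N/P} = (k₁/k₂)·C_M^-1.5, so S₂/S₁ = (C_{M,2}/C_{M,1})^-1.5.
= (1.39/8.32)^(-1.5) = (0.1671)^(-1.5) = 14.6.
Selectivity toward N rises as C_M falls — low-concentration operation is favoured.

14.6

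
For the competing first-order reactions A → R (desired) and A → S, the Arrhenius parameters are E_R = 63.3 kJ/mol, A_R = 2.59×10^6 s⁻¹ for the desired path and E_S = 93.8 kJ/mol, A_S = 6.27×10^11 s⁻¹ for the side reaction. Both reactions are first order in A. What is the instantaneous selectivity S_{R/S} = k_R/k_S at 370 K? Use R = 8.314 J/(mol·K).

k_R/k_S = (A_R/A_S)·exp[−(E_R−E_S)/(RT)] = (A_R/A_S)·exp[(E_S−E_R)/(RT)].
(E_S−E_R)/(RT) = (93.8−63.3)×10³/(8.314×370) = 30500/3076 = 9.915.
k_R/k_S = (2.59×10^6/6.27×10^11)·exp(9.915) = 4.131×10^-6 × 20229 = 0.0836.

0.0836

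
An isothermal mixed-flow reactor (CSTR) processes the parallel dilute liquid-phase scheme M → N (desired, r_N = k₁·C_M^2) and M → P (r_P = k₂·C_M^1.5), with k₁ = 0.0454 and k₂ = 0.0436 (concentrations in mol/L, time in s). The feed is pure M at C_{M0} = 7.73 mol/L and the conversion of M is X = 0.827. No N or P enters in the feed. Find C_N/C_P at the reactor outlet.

Exit C_M = C_{M0}(1−X) = 7.73×0.173 = 1.337 mol/L.
A CSTR operates uniformly at the exit composition, giving r_N = 0.08119 and r_P = 0.06743 (each k·C_M^n at C_M = 1.337).
Overall selectivity = C_N/C_P = r_Nτ/(r_Pτ) = r_N/r_P = 1.20.

1.20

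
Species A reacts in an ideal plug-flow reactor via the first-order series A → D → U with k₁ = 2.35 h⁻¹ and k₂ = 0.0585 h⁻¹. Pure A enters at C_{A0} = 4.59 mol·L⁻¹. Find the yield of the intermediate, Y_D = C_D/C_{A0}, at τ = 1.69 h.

0.910

Solving the coupled first-order balances gives C_D(τ) = [k₁/(k₂−k₁)]·C_{A0}·(e^(−k₁τ) − e^(−k₂τ)).
e^(−k₁τ) = e^(−2.35×1.69) = e^(−3.971) = 0.01885; e^(−k₂τ) = e^(−0.09887) = 0.9059.
C_D = 2.35×4.59/(0.0585−2.35) × (0.01885−0.9059) = (-4.707)×(-0.8870) = 4.175 mol·L⁻¹.
Y_D = C_D/C_{A0} = 4.175/4.59 = 0.910.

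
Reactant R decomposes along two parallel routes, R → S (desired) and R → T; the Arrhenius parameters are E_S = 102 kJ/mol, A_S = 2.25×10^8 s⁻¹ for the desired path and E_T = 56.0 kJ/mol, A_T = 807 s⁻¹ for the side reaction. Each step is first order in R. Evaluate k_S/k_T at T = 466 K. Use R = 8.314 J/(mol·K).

Since both paths have the same order in R, the concentration cancels and S_{S/T} = k_S/k_T = (A_S/A_T)·exp[(E_T−E_S)/(RT)].
(E_T−E_S)/(RT) = (56.0−102)×10³/(8.314×466) = -46000/3874 = -11.87.
k_S/k_T = (2.25×10^8/807)·exp(-11.87) = 2.788×10^5 × 6.976×10^-6 = 1.94.
Since E_S > E_T, raising the temperature improves selectivity toward S.

1.94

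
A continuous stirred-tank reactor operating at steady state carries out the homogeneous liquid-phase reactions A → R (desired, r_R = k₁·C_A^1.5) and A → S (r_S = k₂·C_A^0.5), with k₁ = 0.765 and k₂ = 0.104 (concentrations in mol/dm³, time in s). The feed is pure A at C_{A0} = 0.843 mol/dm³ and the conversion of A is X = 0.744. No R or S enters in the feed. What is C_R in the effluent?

Exit C_A = C_{A0}(1−X) = 0.843×0.256 = 0.2158 mol/dm³.
A CSTR operates uniformly at the exit composition, giving r_R = 0.07669 and r_S = 0.04831 (each k·C_A^n at C_A = 0.2158).
Fraction of consumed A going to R: r_R/(r_R+r_S) = 0.6135.
C_R = 0.6135·C_{A0}·X = 0.6135×0.843×0.744 = 0.385 mol/dm³.

0.385 mol/dm³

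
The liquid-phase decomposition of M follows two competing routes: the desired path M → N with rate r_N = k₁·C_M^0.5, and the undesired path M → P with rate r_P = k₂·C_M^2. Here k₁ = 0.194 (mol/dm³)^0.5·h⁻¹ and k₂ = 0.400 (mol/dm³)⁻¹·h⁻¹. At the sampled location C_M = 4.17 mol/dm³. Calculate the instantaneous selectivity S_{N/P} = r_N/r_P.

0.0570

S_{N/P} = r_N/r_P = (k₁·C_M^0.5)/(k₂·C_M^2) = (k₁/k₂)·C_M^-1.5.
= (0.194×4.170^0.5) / (0.400×4.170^2) = 0.3962/6.956 = 0.0570.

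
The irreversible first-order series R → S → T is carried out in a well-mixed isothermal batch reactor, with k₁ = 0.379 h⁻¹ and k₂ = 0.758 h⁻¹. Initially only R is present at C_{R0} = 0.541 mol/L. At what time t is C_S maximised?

1.83 h

For first-order series the maximum of C_S occurs at t_opt = ln(k₂/k₁)/(k₂−k₁).
= ln(0.758/0.379)/(0.758−0.379) = ln(2.000)/0.3790 = 0.6931/0.3790 = 1.83 h.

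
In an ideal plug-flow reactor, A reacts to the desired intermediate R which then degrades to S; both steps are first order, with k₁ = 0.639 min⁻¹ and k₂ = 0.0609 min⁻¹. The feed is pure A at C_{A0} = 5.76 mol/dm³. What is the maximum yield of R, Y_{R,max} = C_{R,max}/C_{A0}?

At the optimum, C_{R,max}/C_{A0} = (k₁/k₂)^[k₂/(k₂−k₁)].
= (0.639/0.0609)^(0.0609/(0.0609−0.639)) = (10.49)^(-0.1053) = 0.7806.

0.781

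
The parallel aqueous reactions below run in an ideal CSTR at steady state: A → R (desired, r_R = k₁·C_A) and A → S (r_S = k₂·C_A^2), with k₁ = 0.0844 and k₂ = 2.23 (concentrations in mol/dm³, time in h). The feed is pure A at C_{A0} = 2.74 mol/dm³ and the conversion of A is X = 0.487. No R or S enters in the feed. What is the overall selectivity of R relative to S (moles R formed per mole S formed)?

Exit C_A = C_{A0}(1−X) = 2.74×0.513 = 1.406 mol/dm³.
Rates in a CSTR are evaluated at the outlet concentration: r_R = 0.0844×1.406 = 0.1186, r_S = 2.23×1.406^2 = 4.406.
Overall selectivity = C_R/C_S = r_Rτ/(r_Sτ) = r_R/r_S = 0.0269.

0.0269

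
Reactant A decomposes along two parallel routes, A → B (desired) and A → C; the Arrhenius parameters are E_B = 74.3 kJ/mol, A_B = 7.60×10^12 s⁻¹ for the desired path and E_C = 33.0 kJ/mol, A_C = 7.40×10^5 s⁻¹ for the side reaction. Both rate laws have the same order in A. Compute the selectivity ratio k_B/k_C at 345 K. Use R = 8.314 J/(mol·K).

5.73

With equal orders, S_{B/C} = k_B/k_C = (A_B/A_C)·exp[(E_C−E_B)/(RT)].
(E_C−E_B)/(RT) = (33.0−74.3)×10³/(8.314×345) = -41300/2868 = -14.40.
k_B/k_C = (7.60×10^12/7.40×10^5)·exp(-14.40) = 1.027×10^7 × 5.582×10^-7 = 5.73.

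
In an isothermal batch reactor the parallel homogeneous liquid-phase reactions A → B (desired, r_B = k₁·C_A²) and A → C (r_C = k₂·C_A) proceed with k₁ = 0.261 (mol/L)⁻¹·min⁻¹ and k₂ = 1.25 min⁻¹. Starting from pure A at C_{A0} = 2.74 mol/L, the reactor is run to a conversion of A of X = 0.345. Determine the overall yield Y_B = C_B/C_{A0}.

0.111

C_A = C_{A0}(1−X) = 1.795 mol/L.
Along a PFR/batch, dC_C/dC_A = −r_C/(r_B+r_C) = −k₂/(k₂+k₁·C_A).
Integrating from C_{A0} to C_A: C_C = (1.25/0.261)·ln[(1.25+0.261·2.74)/(1.25+0.261·1.79)] = 4.789·ln(1.965/1.718) = 0.6425 mol/L.
Then C_B = (C_{A0}−C_A) − C_C = 0.9453 − 0.6425 = 0.3028 mol/L.
Y_B = C_B/C_{A0} = 0.3028/2.74 = 0.111.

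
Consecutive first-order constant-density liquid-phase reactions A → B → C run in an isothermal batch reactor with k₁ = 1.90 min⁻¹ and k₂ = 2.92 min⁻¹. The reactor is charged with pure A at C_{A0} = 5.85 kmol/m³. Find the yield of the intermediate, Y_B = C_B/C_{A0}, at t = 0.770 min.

For first-order series with pure A initially, C_B(t) = k₁C_{A0}/(k₂−k₁)·(e^(−k₁t) − e^(−k₂t)).
e^(−k₁t) = e^(−1.90×0.770) = e^(−1.463) = 0.2315; e^(−k₂t) = e^(−2.248) = 0.1056.
C_B = 1.90×5.85/(2.92−1.90) × (0.2315−0.1056) = 10.90×0.1260 = 1.373 kmol/m³.
Y_B = C_B/C_{A0} = 1.373/5.85 = 0.235.

0.235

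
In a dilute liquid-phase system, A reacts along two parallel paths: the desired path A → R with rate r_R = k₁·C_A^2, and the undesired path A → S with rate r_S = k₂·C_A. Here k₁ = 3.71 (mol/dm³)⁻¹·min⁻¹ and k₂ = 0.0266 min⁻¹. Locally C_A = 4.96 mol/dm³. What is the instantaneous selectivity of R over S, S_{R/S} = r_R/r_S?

692

S_{R/S} = r_R/r_S = (k₁·C_A^2)/(k₂·C_A) = (k₁/k₂)·C_A.
= (3.71×4.960^2) / (0.0266×4.960) = 91.27/0.1319 = 692.
Since the desired path is higher order in A, keeping C_A high (PFR or concentrated feed) favours R.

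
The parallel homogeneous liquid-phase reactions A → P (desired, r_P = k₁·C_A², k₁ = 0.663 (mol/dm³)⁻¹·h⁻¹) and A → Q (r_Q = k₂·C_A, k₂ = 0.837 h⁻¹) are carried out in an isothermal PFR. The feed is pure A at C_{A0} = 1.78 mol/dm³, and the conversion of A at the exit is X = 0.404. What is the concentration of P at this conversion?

0.379 mol/dm³

C_A = C_{A0}(1−X) = 1.061 mol/dm³.
Along a PFR/batch, dC_Q/dC_A = −r_Q/(r_P+r_Q) = −k₂/(k₂+k₁·C_A).
Integrating from C_{A0} to C_A: C_Q = (0.837/0.663)·ln[(0.837+0.663·1.78)/(0.837+0.663·1.06)] = 1.262·ln(2.017/1.540) = 0.3404 mol/dm³.
Then C_P = (C_{A0}−C_A) − C_Q = 0.7191 − 0.3404 = 0.3787 mol/dm³.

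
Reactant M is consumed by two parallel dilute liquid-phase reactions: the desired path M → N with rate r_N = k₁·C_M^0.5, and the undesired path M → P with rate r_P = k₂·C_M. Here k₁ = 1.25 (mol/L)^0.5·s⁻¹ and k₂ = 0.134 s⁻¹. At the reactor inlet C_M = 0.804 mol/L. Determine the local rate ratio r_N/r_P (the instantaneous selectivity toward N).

S_{N/P} = r_N/r_P = (k₁·C_M^0.5)/(k₂·C_M) = (k₁/k₂)·C_M^-0.5.
= (1.25×0.8040^0.5) / (0.134×0.8040) = 1.121/0.1077 = 10.4.
The undesired path is higher order in M, so low C_M (CSTR or dilute feed) favours N.

10.4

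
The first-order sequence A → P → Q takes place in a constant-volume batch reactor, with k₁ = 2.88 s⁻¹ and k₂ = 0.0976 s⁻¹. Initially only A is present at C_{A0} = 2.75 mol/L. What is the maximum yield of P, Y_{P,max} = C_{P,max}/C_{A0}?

Evaluating C_P at t_opt = ln(k₂/k₁)/(k₂−k₁) gives C_{P,max}/C_{A0} = (k₁/k₂)^[k₂/(k₂−k₁)].
= (2.88/0.0976)^(0.0976/(0.0976−2.88)) = (29.51)^(-0.03508) = 0.8881.

0.888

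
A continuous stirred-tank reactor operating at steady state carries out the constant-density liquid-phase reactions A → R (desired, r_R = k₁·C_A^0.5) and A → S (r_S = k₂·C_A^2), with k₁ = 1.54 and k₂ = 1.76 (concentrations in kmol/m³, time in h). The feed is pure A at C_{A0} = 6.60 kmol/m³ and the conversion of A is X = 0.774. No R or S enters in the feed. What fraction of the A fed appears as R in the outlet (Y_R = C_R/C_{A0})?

Exit C_A = C_{A0}(1−X) = 6.60×0.226 = 1.492 kmol/m³.
A CSTR operates uniformly at the exit composition, giving r_R = 1.881 and r_S = 3.916 (each k·C_A^n at C_A = 1.492).
Fraction of consumed A going to R: r_R/(r_R+r_S) = 0.3245.
C_R = 0.3245·C_{A0}·X = 0.3245×6.60×0.774 = 1.66 kmol/m³; Y_R = C_R/C_{A0} = 0.251.

0.251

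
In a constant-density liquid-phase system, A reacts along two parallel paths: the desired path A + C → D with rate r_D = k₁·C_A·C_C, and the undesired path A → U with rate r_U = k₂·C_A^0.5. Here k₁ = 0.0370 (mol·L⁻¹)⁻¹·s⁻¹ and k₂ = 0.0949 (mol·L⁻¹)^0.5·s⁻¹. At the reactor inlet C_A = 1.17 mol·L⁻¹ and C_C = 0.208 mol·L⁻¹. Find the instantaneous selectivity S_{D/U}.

S_{D/U} = r_D/r_U = (k₁·C_A·C_C)/(k₂·C_A^0.5) = (k₁/k₂)·C_A^0.5·C_C.
= (0.0370×1.170×0.2080) / (0.0949×1.170^0.5) = 0.009004/0.1027 = 0.0877.
Since the desired path is higher order in A, keeping C_A high (PFR or concentrated feed) favours D.

0.0877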